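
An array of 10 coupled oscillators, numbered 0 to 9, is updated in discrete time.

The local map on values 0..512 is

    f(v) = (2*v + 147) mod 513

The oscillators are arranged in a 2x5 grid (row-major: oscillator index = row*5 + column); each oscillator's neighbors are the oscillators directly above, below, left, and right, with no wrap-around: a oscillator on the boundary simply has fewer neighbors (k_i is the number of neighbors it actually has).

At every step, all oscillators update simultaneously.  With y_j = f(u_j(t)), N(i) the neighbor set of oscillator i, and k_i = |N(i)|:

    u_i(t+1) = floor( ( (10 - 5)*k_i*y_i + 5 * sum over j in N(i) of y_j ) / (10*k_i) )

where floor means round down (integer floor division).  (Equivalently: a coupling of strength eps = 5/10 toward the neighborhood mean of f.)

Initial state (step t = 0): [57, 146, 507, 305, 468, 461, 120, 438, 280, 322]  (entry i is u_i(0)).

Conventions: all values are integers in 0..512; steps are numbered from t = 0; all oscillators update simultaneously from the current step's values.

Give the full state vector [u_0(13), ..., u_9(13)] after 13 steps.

Simulating step by step:
t=0: [57, 146, 507, 305, 468, 461, 120, 438, 280, 322]
t=1: [251, 350, 266, 186, 159, 183, 358, 374, 269, 201]
t=2: [151, 275, 203, 136, 243, 121, 294, 305, 156, 177]
t=3: [367, 210, 161, 312, 290, 362, 247, 242, 423, 395]
t=4: [287, 187, 306, 322, 277, 303, 152, 238, 373, 385]
t=5: [166, 154, 189, 274, 264, 284, 285, 234, 322, 344]
t=6: [403, 343, 129, 166, 207, 271, 228, 133, 240, 271]
t=7: [344, 315, 404, 334, 187, 220, 196, 308, 235, 128]
t=8: [245, 263, 357, 243, 180, 124, 111, 220, 211, 229]
t=9: [200, 220, 233, 211, 306, 320, 289, 165, 75, 186]
t=10: [104, 94, 151, 135, 138, 198, 243, 340, 238, 138]
t=11: [268, 321, 402, 372, 421, 133, 173, 270, 247, 344]
t=12: [257, 321, 357, 362, 413, 372, 390, 263, 209, 312]
t=13: [237, 289, 306, 322, 384, 329, 342, 215, 155, 257]

Answer: [237, 289, 306, 322, 384, 329, 342, 215, 155, 257]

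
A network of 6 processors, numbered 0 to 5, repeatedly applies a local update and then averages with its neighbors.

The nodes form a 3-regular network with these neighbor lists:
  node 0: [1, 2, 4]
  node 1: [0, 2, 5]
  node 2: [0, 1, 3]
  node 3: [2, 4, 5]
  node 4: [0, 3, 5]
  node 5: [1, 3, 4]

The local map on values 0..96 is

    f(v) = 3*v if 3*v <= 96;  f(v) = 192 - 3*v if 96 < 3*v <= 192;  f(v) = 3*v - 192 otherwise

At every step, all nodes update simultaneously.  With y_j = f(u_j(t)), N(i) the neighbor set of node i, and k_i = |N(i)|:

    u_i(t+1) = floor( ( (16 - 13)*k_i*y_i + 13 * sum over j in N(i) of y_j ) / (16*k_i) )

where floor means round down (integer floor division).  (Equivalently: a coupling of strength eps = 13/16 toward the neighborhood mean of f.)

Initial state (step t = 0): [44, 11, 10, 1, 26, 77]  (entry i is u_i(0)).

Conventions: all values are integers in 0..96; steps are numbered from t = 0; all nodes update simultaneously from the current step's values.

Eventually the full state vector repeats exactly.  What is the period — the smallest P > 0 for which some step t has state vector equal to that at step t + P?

Simulating step by step:
t=0: [44, 11, 10, 1, 26, 77]
t=1: [49, 41, 31, 40, 42, 38]
t=2: [70, 71, 67, 77, 65, 70]
t=3: [12, 16, 22, 15, 20, 20]
t=4: [53, 52, 47, 58, 49, 52]
t=5: [41, 39, 33, 39, 32, 33]
t=6: [84, 83, 76, 90, 82, 84]
t=7: [51, 52, 59, 55, 63, 62]
t=8: [21, 23, 30, 11, 20, 19]
t=9: [71, 69, 61, 62, 52, 54]
t=10: [20, 19, 13, 21, 22, 21]
t=11: [55, 54, 56, 57, 62, 62]
t=12: [21, 21, 25, 13, 15, 16]
t=13: [61, 62, 58, 52, 49, 48]
t=14: [20, 21, 17, 36, 33, 32]
t=15: [67, 67, 65, 80, 82, 83]
t=16: [19, 20, 18, 39, 41, 40]
t=17: [60, 60, 62, 66, 68, 68]
t=18: [10, 10, 9, 9, 10, 10]
t=19: [29, 29, 28, 28, 29, 29]
t=20: [86, 86, 85, 85, 86, 86]
t=21: [65, 65, 64, 64, 65, 65]
t=22: [2, 2, 1, 1, 2, 2]
t=23: [5, 5, 4, 4, 5, 5]
t=24: [14, 14, 13, 13, 14, 14]
t=25: [41, 41, 40, 40, 41, 41]
t=26: [69, 69, 70, 70, 69, 69]
t=27: [15, 15, 16, 16, 15, 15]
t=28: [45, 45, 46, 46, 45, 45]
t=29: [56, 56, 55, 55, 56, 56]
t=30: [24, 24, 25, 25, 24, 24]
t=31: [72, 72, 73, 73, 72, 72]
t=32: [24, 24, 25, 25, 24, 24]

Answer: 2
Key observation: The state at step 30, [24, 24, 25, 25, 24, 24], reappears at step 32 — and no state repeats earlier — so the cycle the system enters has period 2.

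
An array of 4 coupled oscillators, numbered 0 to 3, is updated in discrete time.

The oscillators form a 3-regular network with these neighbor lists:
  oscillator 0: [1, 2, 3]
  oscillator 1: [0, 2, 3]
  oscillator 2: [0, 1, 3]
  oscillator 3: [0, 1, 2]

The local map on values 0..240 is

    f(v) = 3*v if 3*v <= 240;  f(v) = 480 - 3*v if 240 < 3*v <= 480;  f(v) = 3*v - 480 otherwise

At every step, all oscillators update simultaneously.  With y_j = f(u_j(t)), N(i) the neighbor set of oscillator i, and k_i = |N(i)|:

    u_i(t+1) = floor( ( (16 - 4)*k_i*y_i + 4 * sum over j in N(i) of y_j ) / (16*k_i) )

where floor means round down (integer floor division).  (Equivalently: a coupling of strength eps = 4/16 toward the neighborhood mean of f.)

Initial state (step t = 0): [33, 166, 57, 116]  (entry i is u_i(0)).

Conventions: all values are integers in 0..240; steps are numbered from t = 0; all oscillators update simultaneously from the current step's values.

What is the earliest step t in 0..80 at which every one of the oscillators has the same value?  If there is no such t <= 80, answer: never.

Answer: never
Key observation: The state at step 33 reappears at step 36 — the system is in a cycle of period 3 from step 33 on.  No step 0..36 is synchronized, and the cycle repeats forever, so no step up to 80 (or ever) has all oscillators equal.

Derivation:
t=0: [33, 166, 57, 116]  (not all equal)
t=1: [101, 47, 149, 123]  (not all equal)
t=2: [156, 132, 60, 112]  (not all equal)
t=3: [43, 91, 155, 131]  (not all equal)
t=4: [122, 174, 46, 94]  (not all equal)
t=5: [117, 69, 133, 173]  (not all equal)
t=6: [124, 176, 92, 64]  (not all equal)
t=7: [118, 78, 182, 174]  (not all equal)
t=8: [123, 195, 83, 67]  (not all equal)
t=9: [128, 124, 208, 188]  (not all equal)
t=10: [100, 108, 132, 92]  (not all equal)
t=11: [172, 156, 108, 188]  (not all equal)
t=12: [48, 32, 128, 80]  (not all equal)
t=13: [144, 112, 112, 208]  (not all equal)
t=14: [72, 136, 136, 136]  (not all equal)
t=15: [180, 84, 84, 84]  (not all equal)
t=16: [102, 214, 214, 214]  (not all equal)
t=17: [171, 163, 163, 163]  (not all equal)
t=18: [27, 11, 11, 11]  (not all equal)
t=19: [69, 37, 37, 37]  (not all equal)
t=20: [183, 119, 119, 119]  (not all equal)
t=21: [82, 118, 118, 118]  (not all equal)
t=22: [207, 135, 135, 135]  (not all equal)
t=23: [124, 80, 80, 80]  (not all equal)
t=24: [141, 229, 229, 229]  (not all equal)
t=25: [94, 194, 194, 194]  (not all equal)
t=26: [174, 110, 110, 110]  (not all equal)
t=27: [69, 141, 141, 141]  (not all equal)
t=28: [169, 69, 69, 69]  (not all equal)
t=29: [72, 192, 192, 192]  (not all equal)
t=30: [186, 106, 106, 106]  (not all equal)
t=31: [99, 155, 155, 155]  (not all equal)
t=32: [141, 29, 29, 29]  (not all equal)
t=33: [64, 84, 84, 84]  (not all equal)
t=34: [201, 225, 225, 225]  (not all equal)
t=35: [141, 189, 189, 189]  (not all equal)
t=36: [64, 84, 84, 84]  (not all equal)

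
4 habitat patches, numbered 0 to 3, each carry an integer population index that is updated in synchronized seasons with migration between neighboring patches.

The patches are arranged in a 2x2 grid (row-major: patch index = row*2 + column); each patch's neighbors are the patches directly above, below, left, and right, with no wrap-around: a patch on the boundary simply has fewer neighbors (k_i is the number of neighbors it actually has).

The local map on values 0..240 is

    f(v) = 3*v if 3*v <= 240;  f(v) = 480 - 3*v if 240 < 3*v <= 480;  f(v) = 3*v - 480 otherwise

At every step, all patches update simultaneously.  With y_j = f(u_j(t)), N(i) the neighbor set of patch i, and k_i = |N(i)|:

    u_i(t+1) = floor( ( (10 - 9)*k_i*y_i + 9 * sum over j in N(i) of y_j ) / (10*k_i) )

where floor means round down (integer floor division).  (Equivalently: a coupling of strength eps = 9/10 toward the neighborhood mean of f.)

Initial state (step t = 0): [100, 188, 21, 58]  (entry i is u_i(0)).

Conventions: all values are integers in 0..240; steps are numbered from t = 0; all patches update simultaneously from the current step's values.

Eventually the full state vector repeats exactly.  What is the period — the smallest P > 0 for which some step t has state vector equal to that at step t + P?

Answer: 8
Key observation: The state at step 6, [69, 69, 69, 69], reappears at step 14 — and no state repeats earlier — so the cycle the system enters has period 8.

Derivation:
t=0: [100, 188, 21, 58]
t=1: [84, 167, 165, 83]
t=2: [39, 208, 208, 39]
t=3: [141, 119, 119, 141]
t=4: [116, 63, 63, 116]
t=5: [183, 137, 137, 183]
t=6: [69, 69, 69, 69]
t=7: [207, 207, 207, 207]
t=8: [141, 141, 141, 141]
t=9: [57, 57, 57, 57]
t=10: [171, 171, 171, 171]
t=11: [33, 33, 33, 33]
t=12: [99, 99, 99, 99]
t=13: [183, 183, 183, 183]
t=14: [69, 69, 69, 69]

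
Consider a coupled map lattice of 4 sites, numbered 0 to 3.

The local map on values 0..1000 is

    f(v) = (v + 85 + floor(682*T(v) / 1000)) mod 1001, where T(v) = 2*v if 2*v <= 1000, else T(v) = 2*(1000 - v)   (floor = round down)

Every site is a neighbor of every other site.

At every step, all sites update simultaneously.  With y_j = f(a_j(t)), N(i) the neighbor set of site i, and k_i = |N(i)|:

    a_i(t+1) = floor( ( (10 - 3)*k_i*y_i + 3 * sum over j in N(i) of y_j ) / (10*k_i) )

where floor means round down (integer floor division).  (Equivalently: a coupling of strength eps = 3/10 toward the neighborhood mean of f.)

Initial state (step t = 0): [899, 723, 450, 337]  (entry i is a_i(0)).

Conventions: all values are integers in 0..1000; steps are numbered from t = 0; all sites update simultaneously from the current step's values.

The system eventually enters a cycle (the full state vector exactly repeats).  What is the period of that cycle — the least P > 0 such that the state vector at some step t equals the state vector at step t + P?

Answer: 4
Key observation: The state at step 16, [674, 674, 674, 352], reappears at step 20 — and no state repeats earlier — so the cycle the system enters has period 4.

Derivation:
t=0: [899, 723, 450, 337]
t=1: [205, 243, 221, 661]
t=2: [545, 599, 568, 328]
t=3: [307, 295, 302, 673]
t=4: [745, 728, 738, 381]
t=5: [257, 262, 259, 743]
t=6: [642, 649, 645, 333]
t=7: [279, 277, 278, 674]
t=8: [689, 686, 687, 363]
t=9: [271, 272, 271, 719]
t=10: [671, 673, 671, 348]
t=11: [273, 273, 273, 695]
t=12: [676, 676, 676, 355]
t=13: [273, 273, 273, 707]
t=14: [676, 676, 676, 352]
t=15: [272, 272, 272, 702]
t=16: [674, 674, 674, 352]
t=17: [273, 273, 273, 702]
t=18: [676, 676, 676, 353]
t=19: [272, 272, 272, 703]
t=20: [674, 674, 674, 352]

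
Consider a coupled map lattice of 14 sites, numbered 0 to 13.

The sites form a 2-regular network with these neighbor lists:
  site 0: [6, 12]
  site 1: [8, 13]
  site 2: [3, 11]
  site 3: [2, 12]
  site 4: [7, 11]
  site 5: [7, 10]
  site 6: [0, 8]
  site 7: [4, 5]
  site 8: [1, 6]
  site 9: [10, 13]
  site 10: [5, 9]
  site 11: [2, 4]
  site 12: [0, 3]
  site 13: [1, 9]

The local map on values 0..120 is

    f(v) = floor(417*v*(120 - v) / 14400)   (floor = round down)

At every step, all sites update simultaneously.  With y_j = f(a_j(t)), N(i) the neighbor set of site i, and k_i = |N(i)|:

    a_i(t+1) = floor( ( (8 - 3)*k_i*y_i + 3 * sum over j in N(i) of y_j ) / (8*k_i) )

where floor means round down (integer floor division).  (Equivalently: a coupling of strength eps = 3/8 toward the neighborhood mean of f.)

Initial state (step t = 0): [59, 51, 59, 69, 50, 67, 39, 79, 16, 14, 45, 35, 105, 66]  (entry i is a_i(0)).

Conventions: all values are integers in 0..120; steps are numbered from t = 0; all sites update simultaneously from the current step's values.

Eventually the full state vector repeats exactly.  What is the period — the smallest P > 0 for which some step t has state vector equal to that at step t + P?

Simulating step by step:
t=0: [59, 51, 59, 69, 50, 67, 39, 79, 16, 14, 45, 35, 105, 66]
t=1: [90, 91, 100, 91, 96, 99, 85, 96, 66, 63, 87, 92, 66, 91]
t=2: [84, 81, 63, 77, 67, 65, 87, 64, 94, 94, 82, 69, 93, 81]
t=3: [83, 87, 101, 92, 102, 100, 81, 102, 76, 77, 88, 101, 79, 87]
t=4: [89, 85, 58, 74, 53, 60, 91, 53, 92, 90, 79, 54, 88, 85]
t=5: [78, 83, 102, 95, 102, 101, 76, 102, 76, 82, 92, 103, 83, 84]
t=6: [93, 89, 55, 68, 52, 58, 95, 53, 94, 86, 73, 51, 85, 87]
t=7: [73, 78, 102, 99, 101, 102, 69, 102, 71, 86, 97, 101, 86, 82]
t=8: [96, 94, 54, 63, 54, 55, 100, 53, 99, 81, 65, 54, 82, 89]
t=9: [68, 69, 103, 100, 102, 102, 59, 102, 61, 91, 100, 103, 87, 79]
t=10: [98, 100, 51, 60, 52, 53, 103, 53, 103, 75, 59, 50, 81, 91]
t=11: [65, 59, 101, 101, 101, 102, 52, 102, 51, 94, 102, 101, 88, 76]
t=12: [98, 101, 55, 59, 54, 53, 102, 53, 101, 71, 56, 55, 80, 92]
t=13: [65, 58, 103, 101, 102, 102, 55, 102, 54, 95, 102, 103, 88, 75]
t=14: [98, 102, 50, 58, 52, 53, 103, 53, 103, 70, 55, 50, 80, 92]
t=15: [65, 56, 101, 101, 101, 102, 52, 102, 50, 96, 102, 101, 88, 75]
t=16: [98, 101, 55, 59, 54, 53, 102, 53, 101, 69, 55, 55, 80, 92]
t=17: [65, 58, 103, 101, 102, 102, 55, 102, 54, 96, 102, 103, 88, 75]
t=18: [98, 102, 50, 58, 52, 53, 103, 53, 103, 69, 55, 50, 80, 92]
t=19: [65, 56, 101, 101, 101, 102, 52, 102, 50, 96, 102, 101, 88, 75]

Answer: 4
Key observation: The state at step 15, [65, 56, 101, 101, 101, 102, 52, 102, 50, 96, 102, 101, 88, 75], reappears at step 19 — and no state repeats earlier — so the cycle the system enters has period 4.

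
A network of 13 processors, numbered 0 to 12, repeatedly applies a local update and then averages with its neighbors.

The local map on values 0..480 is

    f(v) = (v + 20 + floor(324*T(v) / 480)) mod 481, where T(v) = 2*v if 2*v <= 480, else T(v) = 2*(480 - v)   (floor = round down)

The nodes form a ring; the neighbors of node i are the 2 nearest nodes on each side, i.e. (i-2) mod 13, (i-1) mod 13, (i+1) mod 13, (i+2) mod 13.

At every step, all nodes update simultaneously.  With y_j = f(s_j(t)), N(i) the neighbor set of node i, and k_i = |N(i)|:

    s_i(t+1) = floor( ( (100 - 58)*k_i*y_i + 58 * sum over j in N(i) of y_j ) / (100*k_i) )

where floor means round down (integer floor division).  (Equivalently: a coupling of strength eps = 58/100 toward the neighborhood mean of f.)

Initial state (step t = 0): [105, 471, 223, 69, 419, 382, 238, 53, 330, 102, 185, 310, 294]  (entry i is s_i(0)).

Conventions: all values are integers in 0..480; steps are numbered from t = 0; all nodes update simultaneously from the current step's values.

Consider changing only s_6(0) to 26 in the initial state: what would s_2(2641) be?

Simulating step by step:
t=0: [105, 471, 223, 69, 419, 382, 26, 53, 330, 102, 185, 310, 294]
t=1: [147, 95, 100, 102, 71, 87, 78, 127, 165, 217, 262, 186, 154]
t=2: [347, 284, 259, 240, 214, 234, 249, 261, 267, 205, 227, 320, 328]
t=3: [75, 85, 83, 88, 73, 85, 87, 83, 80, 56, 67, 64, 73]
t=4: [197, 212, 210, 217, 208, 216, 214, 206, 198, 175, 178, 175, 190]
t=5: [140, 94, 29, 40, 35, 39, 31, 85, 136, 310, 377, 374, 327]
t=6: [212, 191, 153, 126, 101, 123, 150, 181, 206, 129, 102, 103, 131]
t=7: [223, 350, 315, 337, 307, 331, 306, 335, 212, 279, 244, 247, 286]
t=8: [73, 69, 71, 71, 75, 72, 70, 69, 64, 81, 87, 91, 83]
t=9: [198, 189, 187, 187, 190, 187, 184, 185, 187, 205, 214, 219, 210]
t=10: [147, 333, 394, 460, 460, 458, 456, 392, 332, 154, 99, 36, 94]
t=11: [220, 128, 91, 35, 29, 29, 36, 93, 132, 228, 221, 223, 215]
t=12: [119, 197, 179, 148, 113, 114, 151, 186, 207, 130, 98, 60, 90]
t=13: [246, 194, 322, 301, 332, 335, 309, 338, 214, 265, 212, 227, 200]
t=14: [133, 237, 136, 133, 73, 72, 68, 69, 57, 71, 46, 65, 102]
t=15: [264, 222, 280, 257, 230, 207, 178, 178, 162, 170, 165, 203, 214]
t=16: [69, 71, 85, 77, 127, 163, 320, 369, 414, 358, 297, 146, 100]
t=17: [224, 202, 220, 247, 263, 263, 150, 108, 57, 104, 139, 236, 225]
t=18: [60, 47, 62, 79, 129, 161, 245, 242, 246, 236, 228, 146, 103]
t=19: [201, 169, 188, 233, 261, 273, 176, 143, 95, 131, 149, 238, 215]
t=20: [152, 262, 281, 190, 195, 178, 295, 308, 317, 292, 258, 150, 148]
t=21: [292, 228, 242, 355, 356, 344, 190, 131, 81, 125, 170, 290, 290]
t=22: [85, 79, 83, 70, 126, 160, 292, 290, 309, 282, 276, 166, 131]
t=23: [259, 223, 224, 241, 260, 263, 162, 129, 83, 133, 168, 277, 271]
t=24: [85, 77, 79, 88, 136, 173, 273, 286, 303, 290, 279, 173, 134]
t=25: [260, 226, 228, 264, 279, 286, 173, 135, 84, 134, 171, 284, 275]
t=26: [86, 80, 81, 85, 135, 173, 284, 295, 311, 294, 282, 172, 135]
t=27: [264, 230, 231, 263, 278, 284, 170, 132, 82, 132, 170, 284, 278]
t=28: [88, 85, 85, 88, 136, 171, 280, 290, 306, 290, 280, 171, 135]
t=29: [268, 238, 238, 268, 280, 283, 171, 133, 83, 133, 171, 283, 280]
t=30: [93, 95, 95, 93, 138, 172, 281, 292, 308, 292, 281, 172, 138]
t=31: [281, 256, 256, 281, 288, 287, 171, 133, 83, 133, 171, 287, 288]
t=32: [90, 92, 92, 90, 136, 170, 281, 292, 308, 292, 281, 170, 136]
t=33: [275, 249, 249, 275, 283, 283, 170, 132, 83, 132, 170, 283, 283]
t=34: [91, 94, 94, 91, 137, 170, 280, 290, 307, 290, 280, 170, 137]
t=35: [277, 252, 252, 277, 285, 284, 171, 133, 83, 133, 171, 284, 285]
t=36: [91, 94, 94, 91, 137, 171, 281, 292, 308, 292, 281, 171, 137]
t=37: [277, 252, 252, 277, 285, 284, 171, 132, 83, 132, 171, 284, 285]
t=38: [91, 94, 94, 91, 137, 171, 281, 291, 308, 291, 281, 171, 137]
t=39: [277, 252, 252, 277, 285, 285, 171, 133, 83, 133, 171, 285, 285]
t=40: [91, 94, 94, 91, 137, 171, 281, 292, 308, 292, 281, 171, 137]

Answer: s_2(2641) = 252
Key observation: The state at step 36, [91, 94, 94, 91, 137, 171, 281, 292, 308, 292, 281, 171, 137], reappears at step 40: the system is in a cycle of period 4 from step 36 on.  Therefore the state at step 2641 equals the state at step 36 + ((2641 - 36) mod 4) = 37, which is [277, 252, 252, 277, 285, 284, 171, 132, 83, 132, 171, 284, 285].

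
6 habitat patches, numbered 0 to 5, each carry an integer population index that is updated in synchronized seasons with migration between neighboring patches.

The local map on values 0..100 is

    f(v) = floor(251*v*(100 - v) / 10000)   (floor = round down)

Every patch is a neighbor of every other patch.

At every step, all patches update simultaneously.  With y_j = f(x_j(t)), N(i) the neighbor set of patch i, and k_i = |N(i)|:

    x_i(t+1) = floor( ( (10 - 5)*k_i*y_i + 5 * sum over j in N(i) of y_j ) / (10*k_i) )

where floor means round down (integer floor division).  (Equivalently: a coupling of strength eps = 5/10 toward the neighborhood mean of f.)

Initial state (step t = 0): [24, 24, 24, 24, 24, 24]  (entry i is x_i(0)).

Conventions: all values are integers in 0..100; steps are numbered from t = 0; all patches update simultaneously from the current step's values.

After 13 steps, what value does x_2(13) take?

Simulating step by step:
t=0: [24, 24, 24, 24, 24, 24]
t=1: [45, 45, 45, 45, 45, 45]
t=2: [62, 62, 62, 62, 62, 62]
t=3: [59, 59, 59, 59, 59, 59]
t=4: [60, 60, 60, 60, 60, 60]
t=5: [60, 60, 60, 60, 60, 60]
t=6: [60, 60, 60, 60, 60, 60]
t=7: [60, 60, 60, 60, 60, 60]
t=8: [60, 60, 60, 60, 60, 60]
t=9: [60, 60, 60, 60, 60, 60]
t=10: [60, 60, 60, 60, 60, 60]
t=11: [60, 60, 60, 60, 60, 60]
t=12: [60, 60, 60, 60, 60, 60]
t=13: [60, 60, 60, 60, 60, 60]

Answer: x_2(13) = 60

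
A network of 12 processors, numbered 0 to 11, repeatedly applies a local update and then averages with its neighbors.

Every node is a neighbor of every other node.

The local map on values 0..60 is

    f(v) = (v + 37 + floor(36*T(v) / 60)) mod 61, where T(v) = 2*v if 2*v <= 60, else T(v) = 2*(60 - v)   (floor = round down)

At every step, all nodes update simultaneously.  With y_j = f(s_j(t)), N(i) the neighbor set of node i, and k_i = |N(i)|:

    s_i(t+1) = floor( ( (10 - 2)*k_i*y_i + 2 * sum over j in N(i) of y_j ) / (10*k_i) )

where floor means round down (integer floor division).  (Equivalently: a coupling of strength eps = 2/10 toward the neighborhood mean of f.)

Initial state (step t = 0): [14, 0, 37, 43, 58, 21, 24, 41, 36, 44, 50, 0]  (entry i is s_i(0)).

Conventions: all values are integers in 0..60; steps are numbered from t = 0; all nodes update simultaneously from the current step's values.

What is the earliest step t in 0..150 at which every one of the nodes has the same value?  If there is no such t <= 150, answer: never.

Answer: 5
Key observation: Synchronization is absorbing here: once all nodes are equal they stay equal, and step 5 is the first all-equal step.

Derivation:
t=0: [14, 0, 37, 43, 58, 21, 24, 41, 36, 44, 50, 0]  (not all equal)
t=1: [11, 36, 38, 37, 35, 24, 29, 37, 38, 37, 37, 36]  (not all equal)
t=2: [7, 39, 39, 39, 39, 29, 38, 39, 39, 39, 39, 39]  (not all equal)
t=3: [49, 40, 40, 40, 40, 39, 40, 40, 40, 40, 40, 40]  (not all equal)
t=4: [38, 39, 39, 39, 39, 39, 39, 39, 39, 39, 39, 39]  (not all equal)
t=5: [40, 40, 40, 40, 40, 40, 40, 40, 40, 40, 40, 40]  (all equal)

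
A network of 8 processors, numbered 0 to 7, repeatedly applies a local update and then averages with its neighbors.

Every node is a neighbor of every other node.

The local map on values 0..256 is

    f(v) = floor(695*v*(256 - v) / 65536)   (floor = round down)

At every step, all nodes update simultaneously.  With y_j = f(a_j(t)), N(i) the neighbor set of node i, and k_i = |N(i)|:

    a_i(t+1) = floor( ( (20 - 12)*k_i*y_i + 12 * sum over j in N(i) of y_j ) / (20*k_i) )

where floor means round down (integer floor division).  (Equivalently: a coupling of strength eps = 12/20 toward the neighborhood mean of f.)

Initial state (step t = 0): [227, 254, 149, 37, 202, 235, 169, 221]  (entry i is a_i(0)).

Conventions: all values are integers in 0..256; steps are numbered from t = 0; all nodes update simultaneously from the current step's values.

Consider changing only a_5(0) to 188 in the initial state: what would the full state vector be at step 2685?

Simulating step by step:
t=0: [227, 254, 149, 37, 202, 188, 169, 221]
t=1: [91, 71, 122, 96, 106, 112, 118, 95]
t=2: [161, 155, 166, 162, 164, 165, 166, 162]
t=3: [161, 162, 159, 160, 160, 160, 159, 160]
t=4: [162, 161, 162, 162, 162, 162, 162, 162]
t=5: [161, 161, 161, 161, 161, 161, 161, 161]
t=6: [162, 162, 162, 162, 162, 162, 162, 162]
t=7: [161, 161, 161, 161, 161, 161, 161, 161]

Answer: [161, 161, 161, 161, 161, 161, 161, 161]
Key observation: The state at step 5, [161, 161, 161, 161, 161, 161, 161, 161], reappears at step 7: the system is in a cycle of period 2 from step 5 on.  Therefore the state at step 2685 equals the state at step 5 + ((2685 - 5) mod 2) = 5, which is [161, 161, 161, 161, 161, 161, 161, 161].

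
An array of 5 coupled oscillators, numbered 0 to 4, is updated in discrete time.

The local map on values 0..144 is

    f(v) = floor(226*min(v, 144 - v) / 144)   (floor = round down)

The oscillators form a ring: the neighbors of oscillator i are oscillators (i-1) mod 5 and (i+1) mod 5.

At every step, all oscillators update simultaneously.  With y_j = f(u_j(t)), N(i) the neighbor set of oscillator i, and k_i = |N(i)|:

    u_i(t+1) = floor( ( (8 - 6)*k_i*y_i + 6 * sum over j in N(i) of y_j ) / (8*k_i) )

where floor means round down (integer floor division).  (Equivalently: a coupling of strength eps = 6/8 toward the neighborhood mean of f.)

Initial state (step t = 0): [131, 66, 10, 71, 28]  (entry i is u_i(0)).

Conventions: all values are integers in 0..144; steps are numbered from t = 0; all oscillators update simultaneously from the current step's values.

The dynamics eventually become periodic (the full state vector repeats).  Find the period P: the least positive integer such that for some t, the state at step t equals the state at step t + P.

Answer: 18
Key observation: The state at step 8, [89, 89, 89, 89, 89], reappears at step 26 — and no state repeats earlier — so the cycle the system enters has period 18.

Derivation:
t=0: [131, 66, 10, 71, 28]
t=1: [59, 38, 84, 49, 59]
t=2: [79, 84, 74, 88, 86]
t=3: [94, 102, 95, 96, 93]
t=4: [73, 74, 71, 77, 77]
t=5: [108, 110, 108, 107, 107]
t=6: [55, 55, 55, 57, 57]
t=7: [87, 86, 87, 87, 87]
t=8: [89, 89, 89, 89, 89]
t=9: [86, 86, 86, 86, 86]
t=10: [91, 91, 91, 91, 91]
t=11: [83, 83, 83, 83, 83]
t=12: [95, 95, 95, 95, 95]
t=13: [76, 76, 76, 76, 76]
t=14: [106, 106, 106, 106, 106]
t=15: [59, 59, 59, 59, 59]
t=16: [92, 92, 92, 92, 92]
t=17: [81, 81, 81, 81, 81]
t=18: [98, 98, 98, 98, 98]
t=19: [72, 72, 72, 72, 72]
t=20: [113, 113, 113, 113, 113]
t=21: [48, 48, 48, 48, 48]
t=22: [75, 75, 75, 75, 75]
t=23: [108, 108, 108, 108, 108]
t=24: [56, 56, 56, 56, 56]
t=25: [87, 87, 87, 87, 87]
t=26: [89, 89, 89, 89, 89]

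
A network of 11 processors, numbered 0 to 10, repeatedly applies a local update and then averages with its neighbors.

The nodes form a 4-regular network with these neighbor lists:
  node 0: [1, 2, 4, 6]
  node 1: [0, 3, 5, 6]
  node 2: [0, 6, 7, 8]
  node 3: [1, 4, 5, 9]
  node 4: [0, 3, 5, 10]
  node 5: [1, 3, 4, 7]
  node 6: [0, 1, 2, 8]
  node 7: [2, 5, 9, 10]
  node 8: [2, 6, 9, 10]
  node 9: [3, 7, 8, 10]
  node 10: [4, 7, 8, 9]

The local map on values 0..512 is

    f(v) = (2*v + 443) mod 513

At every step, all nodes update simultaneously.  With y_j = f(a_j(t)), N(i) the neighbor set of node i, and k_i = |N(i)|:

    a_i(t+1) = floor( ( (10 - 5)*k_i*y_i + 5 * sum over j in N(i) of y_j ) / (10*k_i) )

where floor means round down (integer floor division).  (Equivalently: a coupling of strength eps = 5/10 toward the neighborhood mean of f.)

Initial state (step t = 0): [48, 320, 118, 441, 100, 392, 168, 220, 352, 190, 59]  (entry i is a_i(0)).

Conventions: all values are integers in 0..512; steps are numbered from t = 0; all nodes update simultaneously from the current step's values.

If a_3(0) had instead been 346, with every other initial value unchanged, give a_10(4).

Answer: a_10(4) = 232
Key observation: This trace re-runs the system from the modified initial state.

Derivation:
t=0: [48, 320, 118, 346, 100, 392, 168, 220, 352, 190, 59]
t=1: [90, 103, 180, 141, 113, 183, 179, 275, 159, 236, 140]
t=2: [163, 181, 285, 229, 181, 271, 242, 389, 272, 344, 265]
t=3: [315, 337, 417, 339, 343, 381, 397, 289, 421, 242, 363]
t=4: [105, 112, 253, 145, 109, 189, 186, 377, 256, 332, 232]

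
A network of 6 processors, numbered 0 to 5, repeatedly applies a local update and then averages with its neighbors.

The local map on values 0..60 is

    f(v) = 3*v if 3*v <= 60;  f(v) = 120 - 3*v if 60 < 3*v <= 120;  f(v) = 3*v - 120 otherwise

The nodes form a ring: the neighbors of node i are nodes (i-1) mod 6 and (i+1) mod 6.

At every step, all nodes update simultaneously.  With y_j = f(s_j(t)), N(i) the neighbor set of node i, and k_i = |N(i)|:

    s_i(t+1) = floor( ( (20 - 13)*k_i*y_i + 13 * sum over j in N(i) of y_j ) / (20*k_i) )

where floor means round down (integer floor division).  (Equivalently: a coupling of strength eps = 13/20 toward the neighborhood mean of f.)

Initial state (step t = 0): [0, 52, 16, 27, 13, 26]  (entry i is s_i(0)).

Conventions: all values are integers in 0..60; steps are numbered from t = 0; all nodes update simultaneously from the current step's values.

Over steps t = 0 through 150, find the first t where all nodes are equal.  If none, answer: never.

Answer: 18
Key observation: Synchronization is absorbing here: once all nodes are equal they stay equal, and step 18 is the first all-equal step.

Derivation:
t=0: [0, 52, 16, 27, 13, 26]  (not all equal)
t=1: [25, 28, 41, 41, 39, 27]  (not all equal)
t=2: [40, 28, 13, 3, 14, 29]  (not all equal)
t=3: [22, 25, 28, 29, 28, 25]  (not all equal)
t=4: [48, 45, 37, 34, 37, 45]  (not all equal)
t=5: [18, 15, 13, 12, 13, 15]  (not all equal)
t=6: [48, 45, 39, 37, 39, 45]  (not all equal)
t=7: [18, 14, 8, 5, 8, 14]  (not all equal)
t=8: [46, 40, 26, 20, 26, 40]  (not all equal)
t=9: [6, 19, 34, 48, 34, 19]  (not all equal)
t=10: [43, 31, 32, 20, 32, 31]  (not all equal)
t=11: [20, 20, 36, 36, 36, 20]  (not all equal)
t=12: [60, 44, 27, 12, 27, 44]  (not all equal)
t=13: [28, 36, 29, 37, 29, 36]  (not all equal)
t=14: [20, 26, 18, 24, 18, 26]  (not all equal)
t=15: [48, 51, 48, 51, 48, 51]  (not all equal)
t=16: [29, 27, 29, 27, 29, 27]  (not all equal)
t=17: [36, 35, 36, 35, 36, 35]  (not all equal)
t=18: [13, 13, 13, 13, 13, 13]  (all equal)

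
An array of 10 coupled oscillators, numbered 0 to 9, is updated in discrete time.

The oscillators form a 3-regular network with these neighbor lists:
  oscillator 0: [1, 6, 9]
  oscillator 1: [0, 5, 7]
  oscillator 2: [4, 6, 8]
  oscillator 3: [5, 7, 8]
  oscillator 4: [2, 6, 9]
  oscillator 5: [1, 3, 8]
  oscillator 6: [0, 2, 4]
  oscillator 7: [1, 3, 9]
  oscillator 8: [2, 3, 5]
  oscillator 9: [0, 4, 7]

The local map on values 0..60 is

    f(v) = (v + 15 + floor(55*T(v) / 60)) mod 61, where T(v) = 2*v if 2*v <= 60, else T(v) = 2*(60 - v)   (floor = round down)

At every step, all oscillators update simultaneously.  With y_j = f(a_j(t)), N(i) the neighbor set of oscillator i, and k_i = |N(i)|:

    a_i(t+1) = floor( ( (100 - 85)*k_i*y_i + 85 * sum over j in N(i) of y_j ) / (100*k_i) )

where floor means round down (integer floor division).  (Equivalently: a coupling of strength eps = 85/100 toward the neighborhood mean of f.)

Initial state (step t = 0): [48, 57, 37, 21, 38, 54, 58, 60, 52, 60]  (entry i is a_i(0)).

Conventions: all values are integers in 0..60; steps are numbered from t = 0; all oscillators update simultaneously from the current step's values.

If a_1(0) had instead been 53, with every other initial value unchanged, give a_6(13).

Simulating step by step:
t=0: [48, 53, 37, 21, 38, 54, 58, 60, 52, 60]
t=1: [17, 19, 23, 16, 22, 17, 27, 15, 21, 21]
t=2: [14, 18, 19, 29, 19, 22, 14, 31, 24, 23]
t=3: [30, 31, 24, 26, 23, 20, 27, 22, 20, 30]
t=4: [36, 24, 20, 14, 28, 22, 27, 31, 18, 26]
t=5: [27, 28, 20, 24, 23, 25, 26, 34, 23, 33]
t=6: [31, 30, 19, 25, 23, 24, 20, 31, 18, 29]
t=7: [29, 33, 10, 22, 17, 22, 19, 33, 15, 32]
t=8: [28, 30, 25, 33, 24, 33, 24, 30, 29, 26]
t=9: [29, 36, 26, 36, 23, 36, 25, 34, 32, 30]
t=10: [32, 34, 26, 35, 28, 34, 26, 35, 32, 31]
t=11: [33, 35, 31, 35, 31, 35, 31, 35, 32, 35]
t=12: [35, 34, 37, 34, 36, 34, 37, 34, 35, 35]
t=13: [34, 34, 33, 34, 33, 34, 33, 34, 34, 34]

Answer: a_6(13) = 33
Key observation: This trace re-runs the system from the modified initial state.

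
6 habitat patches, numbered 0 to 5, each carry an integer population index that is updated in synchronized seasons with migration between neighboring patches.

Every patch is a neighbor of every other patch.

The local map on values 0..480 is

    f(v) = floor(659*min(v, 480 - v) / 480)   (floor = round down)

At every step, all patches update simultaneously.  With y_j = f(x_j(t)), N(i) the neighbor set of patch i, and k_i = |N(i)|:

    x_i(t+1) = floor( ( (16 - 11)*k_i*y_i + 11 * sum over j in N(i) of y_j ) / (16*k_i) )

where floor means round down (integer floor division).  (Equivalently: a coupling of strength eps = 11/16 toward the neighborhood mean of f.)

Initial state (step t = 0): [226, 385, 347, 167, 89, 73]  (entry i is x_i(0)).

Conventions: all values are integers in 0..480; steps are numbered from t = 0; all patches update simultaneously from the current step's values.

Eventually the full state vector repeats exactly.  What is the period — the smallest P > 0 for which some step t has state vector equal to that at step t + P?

Answer: 8
Key observation: The state at step 5, [292, 292, 292, 292, 292, 292], reappears at step 13 — and no state repeats earlier — so the cycle the system enters has period 8.

Derivation:
t=0: [226, 385, 347, 167, 89, 73]
t=1: [201, 170, 179, 187, 168, 165]
t=2: [249, 242, 244, 246, 241, 240]
t=3: [322, 324, 324, 323, 324, 325]
t=4: [214, 214, 214, 214, 214, 213]
t=5: [292, 292, 292, 292, 292, 292]
t=6: [258, 258, 258, 258, 258, 258]
t=7: [304, 304, 304, 304, 304, 304]
t=8: [241, 241, 241, 241, 241, 241]
t=9: [328, 328, 328, 328, 328, 328]
t=10: [208, 208, 208, 208, 208, 208]
t=11: [285, 285, 285, 285, 285, 285]
t=12: [267, 267, 267, 267, 267, 267]
t=13: [292, 292, 292, 292, 292, 292]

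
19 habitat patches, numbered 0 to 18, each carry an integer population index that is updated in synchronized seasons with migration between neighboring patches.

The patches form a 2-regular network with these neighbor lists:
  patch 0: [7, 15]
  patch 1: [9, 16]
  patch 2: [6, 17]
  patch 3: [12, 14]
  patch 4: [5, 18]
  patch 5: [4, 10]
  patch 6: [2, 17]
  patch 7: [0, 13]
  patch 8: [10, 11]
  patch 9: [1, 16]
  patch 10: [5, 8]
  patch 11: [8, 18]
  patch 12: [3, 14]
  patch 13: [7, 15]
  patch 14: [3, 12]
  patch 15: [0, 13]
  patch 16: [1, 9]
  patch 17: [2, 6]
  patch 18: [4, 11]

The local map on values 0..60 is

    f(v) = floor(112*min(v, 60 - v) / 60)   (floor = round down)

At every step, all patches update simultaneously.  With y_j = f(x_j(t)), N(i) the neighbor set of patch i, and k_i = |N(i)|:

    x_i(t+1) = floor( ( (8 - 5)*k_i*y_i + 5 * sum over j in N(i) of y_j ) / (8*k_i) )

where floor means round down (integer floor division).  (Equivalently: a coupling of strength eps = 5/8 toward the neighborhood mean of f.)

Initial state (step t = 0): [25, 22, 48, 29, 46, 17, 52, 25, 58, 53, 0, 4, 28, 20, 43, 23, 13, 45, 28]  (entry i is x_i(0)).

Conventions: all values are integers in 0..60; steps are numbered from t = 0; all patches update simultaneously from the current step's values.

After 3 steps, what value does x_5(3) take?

Answer: x_5(3) = 38

Derivation:
t=0: [25, 22, 48, 29, 46, 17, 52, 25, 58, 53, 0, 4, 28, 20, 43, 23, 13, 45, 28]
t=1: [44, 26, 21, 46, 35, 19, 20, 43, 3, 25, 10, 19, 46, 41, 44, 41, 25, 21, 29]
t=2: [31, 46, 38, 26, 45, 33, 38, 31, 18, 46, 19, 31, 26, 33, 27, 33, 46, 38, 45]
t=3: [52, 26, 41, 48, 34, 38, 41, 52, 40, 26, 39, 39, 48, 51, 48, 51, 26, 41, 36]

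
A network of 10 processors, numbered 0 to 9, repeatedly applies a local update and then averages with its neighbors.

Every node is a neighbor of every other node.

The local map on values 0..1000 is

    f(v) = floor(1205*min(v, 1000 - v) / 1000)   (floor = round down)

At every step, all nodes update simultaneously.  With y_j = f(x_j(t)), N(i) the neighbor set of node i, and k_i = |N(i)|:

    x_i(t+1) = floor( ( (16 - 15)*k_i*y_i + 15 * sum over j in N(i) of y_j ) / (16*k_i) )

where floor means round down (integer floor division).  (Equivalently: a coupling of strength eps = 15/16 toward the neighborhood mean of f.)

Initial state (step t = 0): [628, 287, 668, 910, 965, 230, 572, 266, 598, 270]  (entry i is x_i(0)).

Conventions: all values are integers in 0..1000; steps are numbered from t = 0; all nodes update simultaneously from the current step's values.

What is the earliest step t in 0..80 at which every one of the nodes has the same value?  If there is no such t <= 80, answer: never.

Answer: 3
Key observation: Synchronization is absorbing here: once all nodes are equal they stay equal, and step 3 is the first all-equal step.

Derivation:
t=0: [628, 287, 668, 910, 965, 230, 572, 266, 598, 270]  (not all equal)
t=1: [321, 325, 323, 335, 338, 328, 318, 326, 319, 326]  (not all equal)
t=2: [392, 392, 392, 391, 391, 392, 392, 392, 392, 392]  (not all equal)
t=3: [471, 471, 471, 471, 471, 471, 471, 471, 471, 471]  (all equal)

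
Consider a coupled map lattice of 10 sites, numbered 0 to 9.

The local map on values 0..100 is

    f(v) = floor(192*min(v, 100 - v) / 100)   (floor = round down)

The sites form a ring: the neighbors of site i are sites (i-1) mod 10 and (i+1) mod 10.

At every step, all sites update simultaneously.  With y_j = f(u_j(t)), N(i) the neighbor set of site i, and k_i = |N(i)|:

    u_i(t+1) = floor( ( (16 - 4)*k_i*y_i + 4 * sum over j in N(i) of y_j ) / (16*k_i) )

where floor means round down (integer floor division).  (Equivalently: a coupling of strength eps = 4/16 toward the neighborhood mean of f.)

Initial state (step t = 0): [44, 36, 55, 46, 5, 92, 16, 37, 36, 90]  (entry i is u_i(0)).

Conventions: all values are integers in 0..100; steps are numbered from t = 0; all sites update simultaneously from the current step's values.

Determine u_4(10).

Answer: u_4(10) = 78

Derivation:
t=0: [44, 36, 55, 46, 5, 92, 16, 37, 36, 90]
t=1: [74, 73, 84, 77, 19, 16, 33, 65, 63, 33]
t=2: [51, 48, 34, 41, 36, 34, 59, 67, 69, 62]
t=3: [91, 88, 70, 75, 69, 67, 74, 64, 61, 73]
t=4: [22, 26, 51, 50, 58, 60, 53, 67, 70, 49]
t=5: [49, 53, 88, 93, 81, 78, 84, 65, 62, 82]
t=6: [86, 82, 30, 17, 33, 39, 36, 63, 66, 46]
t=7: [34, 35, 51, 39, 60, 72, 69, 70, 68, 77]
t=8: [62, 70, 88, 76, 72, 56, 58, 57, 58, 48]
t=9: [72, 54, 30, 44, 56, 79, 80, 81, 81, 88]
t=10: [53, 79, 64, 80, 78, 45, 38, 36, 34, 28]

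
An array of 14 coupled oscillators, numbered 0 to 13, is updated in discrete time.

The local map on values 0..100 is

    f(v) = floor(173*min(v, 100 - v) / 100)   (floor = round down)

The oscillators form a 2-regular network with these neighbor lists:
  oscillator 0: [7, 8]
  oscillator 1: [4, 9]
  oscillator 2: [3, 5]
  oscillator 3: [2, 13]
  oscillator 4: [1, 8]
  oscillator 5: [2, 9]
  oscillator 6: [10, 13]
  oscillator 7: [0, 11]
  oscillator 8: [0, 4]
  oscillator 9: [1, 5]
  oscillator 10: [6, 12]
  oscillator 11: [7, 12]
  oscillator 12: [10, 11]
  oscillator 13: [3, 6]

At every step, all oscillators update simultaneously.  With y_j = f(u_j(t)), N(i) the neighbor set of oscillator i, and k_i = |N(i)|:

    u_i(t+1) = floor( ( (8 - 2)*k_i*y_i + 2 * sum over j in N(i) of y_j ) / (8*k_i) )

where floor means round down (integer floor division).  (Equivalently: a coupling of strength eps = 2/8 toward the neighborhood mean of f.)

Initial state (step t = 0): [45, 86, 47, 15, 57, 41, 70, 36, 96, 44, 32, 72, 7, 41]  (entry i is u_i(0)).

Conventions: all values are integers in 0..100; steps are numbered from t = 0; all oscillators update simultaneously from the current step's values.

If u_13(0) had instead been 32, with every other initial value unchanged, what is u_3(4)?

Simulating step by step:
t=0: [45, 86, 47, 15, 57, 41, 70, 36, 96, 44, 32, 72, 7, 32]
t=1: [66, 36, 72, 35, 59, 72, 52, 62, 23, 68, 49, 45, 21, 50]
t=2: [56, 62, 49, 61, 65, 48, 83, 65, 45, 55, 77, 70, 47, 82]
t=3: [74, 65, 81, 64, 62, 82, 30, 60, 74, 76, 43, 55, 72, 35]
t=4: [47, 58, 35, 58, 61, 32, 55, 66, 46, 42, 67, 72, 54, 59]

Answer: u_3(4) = 58
Key observation: This trace re-runs the system from the modified initial state.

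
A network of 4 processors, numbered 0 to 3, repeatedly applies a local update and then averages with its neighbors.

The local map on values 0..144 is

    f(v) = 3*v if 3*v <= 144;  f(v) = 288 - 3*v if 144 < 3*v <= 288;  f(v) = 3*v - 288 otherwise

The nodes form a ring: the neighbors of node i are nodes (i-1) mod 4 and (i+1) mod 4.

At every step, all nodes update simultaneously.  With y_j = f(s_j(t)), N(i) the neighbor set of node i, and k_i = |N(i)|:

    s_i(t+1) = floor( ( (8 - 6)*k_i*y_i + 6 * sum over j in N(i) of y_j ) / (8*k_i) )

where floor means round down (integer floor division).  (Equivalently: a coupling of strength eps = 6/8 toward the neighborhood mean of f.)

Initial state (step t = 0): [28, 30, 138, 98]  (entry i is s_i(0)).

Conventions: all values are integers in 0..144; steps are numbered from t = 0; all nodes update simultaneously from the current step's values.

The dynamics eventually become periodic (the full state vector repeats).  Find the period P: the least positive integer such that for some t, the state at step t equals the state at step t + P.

Simulating step by step:
t=0: [28, 30, 138, 98]
t=1: [57, 101, 67, 80]
t=2: [52, 80, 45, 88]
t=3: [60, 112, 60, 106]
t=4: [56, 93, 56, 88]
t=5: [42, 92, 42, 96]
t=6: [36, 97, 36, 94]
t=7: [30, 81, 30, 82]
t=8: [55, 78, 55, 78]
t=9: [71, 105, 71, 105]
t=10: [39, 63, 39, 63]
t=11: [103, 112, 103, 112]
t=12: [41, 27, 41, 27]
t=13: [91, 112, 91, 112]
t=14: [39, 23, 39, 23]
t=15: [81, 105, 81, 105]
t=16: [31, 40, 31, 40]
t=17: [113, 99, 113, 99]
t=18: [19, 40, 19, 40]
t=19: [104, 72, 104, 72]
t=20: [60, 36, 60, 36]
t=21: [108, 108, 108, 108]
t=22: [36, 36, 36, 36]
t=23: [108, 108, 108, 108]

Answer: 2
Key observation: The state at step 21, [108, 108, 108, 108], reappears at step 23 — and no state repeats earlier — so the cycle the system enters has period 2.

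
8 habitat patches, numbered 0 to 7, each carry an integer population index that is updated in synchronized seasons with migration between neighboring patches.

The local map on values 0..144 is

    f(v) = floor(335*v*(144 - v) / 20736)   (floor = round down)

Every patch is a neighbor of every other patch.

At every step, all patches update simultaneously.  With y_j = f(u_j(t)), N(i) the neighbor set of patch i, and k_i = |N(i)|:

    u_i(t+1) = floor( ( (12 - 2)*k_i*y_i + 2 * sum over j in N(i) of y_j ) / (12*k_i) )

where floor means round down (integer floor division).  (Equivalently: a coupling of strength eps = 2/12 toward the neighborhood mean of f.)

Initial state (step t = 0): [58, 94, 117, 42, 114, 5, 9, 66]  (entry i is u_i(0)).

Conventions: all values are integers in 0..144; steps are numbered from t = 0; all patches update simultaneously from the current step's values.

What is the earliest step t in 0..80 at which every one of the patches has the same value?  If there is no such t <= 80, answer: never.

Answer: 4
Key observation: Synchronization is absorbing here: once all patches are equal they stay equal, and step 4 is the first all-equal step.

Derivation:
t=0: [58, 94, 117, 42, 114, 5, 9, 66]  (not all equal)
t=1: [75, 71, 51, 66, 55, 19, 25, 77]  (not all equal)
t=2: [80, 80, 75, 80, 77, 44, 52, 80]  (not all equal)
t=3: [81, 81, 82, 81, 82, 72, 77, 81]  (not all equal)
t=4: [82, 82, 82, 82, 82, 82, 82, 82]  (all equal)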